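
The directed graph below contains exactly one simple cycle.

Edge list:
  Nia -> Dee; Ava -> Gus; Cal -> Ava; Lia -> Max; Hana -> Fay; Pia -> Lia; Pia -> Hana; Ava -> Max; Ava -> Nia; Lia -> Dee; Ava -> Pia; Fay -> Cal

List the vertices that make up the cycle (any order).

DFS with gray/black marking from Ava:
Ava gray
  Pia gray
    Hana gray
      Fay gray
        Cal gray
          Cal→Ava: Ava is gray → back edge
Back edge closes the cycle Ava → Pia → Hana → Fay → Cal → Ava; its vertices are {Ava, Cal, Fay, Pia, Hana}.

Ava, Cal, Fay, Pia, Hana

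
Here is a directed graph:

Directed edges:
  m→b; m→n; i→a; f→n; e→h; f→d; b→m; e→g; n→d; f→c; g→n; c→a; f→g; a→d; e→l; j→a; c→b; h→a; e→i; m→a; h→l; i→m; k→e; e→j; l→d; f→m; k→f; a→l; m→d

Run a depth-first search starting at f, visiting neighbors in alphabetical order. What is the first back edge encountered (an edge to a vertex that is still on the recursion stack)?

m→b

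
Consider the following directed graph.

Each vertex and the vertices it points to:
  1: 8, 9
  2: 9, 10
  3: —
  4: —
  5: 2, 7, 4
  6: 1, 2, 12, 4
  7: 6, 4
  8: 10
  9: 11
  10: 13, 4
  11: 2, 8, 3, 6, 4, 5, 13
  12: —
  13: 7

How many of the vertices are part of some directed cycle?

10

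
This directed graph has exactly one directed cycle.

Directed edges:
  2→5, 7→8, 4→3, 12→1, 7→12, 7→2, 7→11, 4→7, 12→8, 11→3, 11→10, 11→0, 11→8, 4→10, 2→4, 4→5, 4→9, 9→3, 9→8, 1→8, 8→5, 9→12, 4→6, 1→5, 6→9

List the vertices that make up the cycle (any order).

DFS with gray/black marking from 4:
4 gray
  7 gray
    12 gray
      8 gray
        5 gray
        5 black
      8 black
      1 gray
        1→8: 8 black — skip
        1→5: 5 black — skip
      1 black
    12 black
    7→8: 8 black — skip
    11 gray
      10 gray
      10 black
      11→8: 8 black — skip
      0 gray
      0 black
      3 gray
      3 black
    11 black
    2 gray
      2→4: 4 is gray → back edge
Back edge closes the cycle 4 → 7 → 2 → 4; its vertices are {2, 4, 7}.

2, 4, 7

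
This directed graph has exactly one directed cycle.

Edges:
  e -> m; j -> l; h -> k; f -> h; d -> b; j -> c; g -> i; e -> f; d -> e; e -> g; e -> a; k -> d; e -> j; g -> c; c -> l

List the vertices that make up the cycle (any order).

d, e, f, h, k

DFS with gray/black marking from d:
d gray
  e gray
    m gray
    m black
    f gray
      h gray
        k gray
          k→d: d is gray → back edge
Back edge closes the cycle d → e → f → h → k → d; its vertices are {d, e, f, h, k}.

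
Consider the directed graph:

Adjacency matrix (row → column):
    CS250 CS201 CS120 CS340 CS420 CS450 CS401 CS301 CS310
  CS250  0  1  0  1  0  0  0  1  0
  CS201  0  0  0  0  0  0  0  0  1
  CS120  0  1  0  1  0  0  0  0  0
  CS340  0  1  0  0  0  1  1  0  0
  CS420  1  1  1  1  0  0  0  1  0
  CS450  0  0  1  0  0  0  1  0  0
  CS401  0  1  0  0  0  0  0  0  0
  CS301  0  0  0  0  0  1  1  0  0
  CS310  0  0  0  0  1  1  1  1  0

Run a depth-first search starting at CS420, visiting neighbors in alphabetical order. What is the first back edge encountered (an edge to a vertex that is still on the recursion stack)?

DFS from CS420 (visiting neighbors in alphabetical order); mark gray on enter, black on exit:
CS420 gray
  CS120 gray
    CS201 gray
      CS310 gray
        CS301 gray
          CS401 gray
            CS401→CS201: CS201 is gray → back edge
First back edge: CS401 → CS201.

CS401→CS201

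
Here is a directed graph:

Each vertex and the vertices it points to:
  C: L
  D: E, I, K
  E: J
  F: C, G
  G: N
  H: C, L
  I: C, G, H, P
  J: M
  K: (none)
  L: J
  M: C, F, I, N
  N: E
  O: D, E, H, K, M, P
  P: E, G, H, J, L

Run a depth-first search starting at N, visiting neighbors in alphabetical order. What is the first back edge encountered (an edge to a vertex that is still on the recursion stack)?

DFS from N (visiting neighbors in alphabetical order); mark gray on enter, black on exit:
N gray
  E gray
    J gray
      M gray
        C gray
          L gray
            L→J: J is gray → back edge
First back edge: L → J.

L→J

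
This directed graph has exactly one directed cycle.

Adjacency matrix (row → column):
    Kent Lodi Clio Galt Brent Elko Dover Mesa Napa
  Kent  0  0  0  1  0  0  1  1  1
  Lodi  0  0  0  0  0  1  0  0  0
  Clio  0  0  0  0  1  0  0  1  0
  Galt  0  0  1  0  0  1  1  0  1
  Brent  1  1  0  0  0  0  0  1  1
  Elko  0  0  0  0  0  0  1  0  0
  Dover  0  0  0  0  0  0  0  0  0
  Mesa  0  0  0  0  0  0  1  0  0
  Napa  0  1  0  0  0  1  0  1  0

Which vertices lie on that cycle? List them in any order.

Clio, Galt, Kent, Brent

DFS with gray/black marking from Clio:
Clio gray
  Mesa gray
    Dover gray
    Dover black
  Mesa black
  Brent gray
    Kent gray
      Kent→Dover: Dover black — skip
      Napa gray
        Lodi gray
          Elko gray
            Elko→Dover: Dover black — skip
          Elko black
        Lodi black
        Napa→Elko: Elko black — skip
        Napa→Mesa: Mesa black — skip
      Napa black
      Galt gray
        Galt→Clio: Clio is gray → back edge
Back edge closes the cycle Clio → Brent → Kent → Galt → Clio; its vertices are {Clio, Galt, Kent, Brent}.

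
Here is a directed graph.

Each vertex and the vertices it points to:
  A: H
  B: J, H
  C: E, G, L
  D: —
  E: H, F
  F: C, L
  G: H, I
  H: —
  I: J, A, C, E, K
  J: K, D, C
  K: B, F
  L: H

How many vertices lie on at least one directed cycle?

A vertex is on a directed cycle iff it belongs to a strongly connected component of size ≥ 2 (or has a self-loop).
The vertices on cycles are {B, C, E, F, G, I, J, K} — 8 in total.

8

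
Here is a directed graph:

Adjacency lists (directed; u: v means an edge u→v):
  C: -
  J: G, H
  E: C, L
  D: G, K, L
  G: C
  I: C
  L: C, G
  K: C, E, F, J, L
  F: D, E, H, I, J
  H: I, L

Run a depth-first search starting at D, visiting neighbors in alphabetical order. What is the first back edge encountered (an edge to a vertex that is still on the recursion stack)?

DFS from D (visiting neighbors in alphabetical order); mark gray on enter, black on exit:
D gray
  G gray
    C gray
    C black
  G black
  K gray
    K→C: C black — skip
    E gray
      E→C: C black — skip
      L gray
        L→C: C black — skip
        L→G: G black — skip
      L black
    E black
    F gray
      F→D: D is gray → back edge
First back edge: F → D.

F→D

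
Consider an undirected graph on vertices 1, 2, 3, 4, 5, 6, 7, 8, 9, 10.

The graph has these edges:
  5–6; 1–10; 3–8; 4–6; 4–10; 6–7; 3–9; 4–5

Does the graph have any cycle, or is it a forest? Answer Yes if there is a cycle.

Yes

DFS, tracking each vertex's parent; an edge to a visited non-parent vertex closes a cycle.
Start from 8:
visit 8 (parent –)
  visit 3 (parent 8)
    visit 9 (parent 3)
      9–3: parent, skip
    3–8: parent, skip
visit 1 (parent –)
  visit 10 (parent 1)
    visit 4 (parent 10)
      visit 5 (parent 4)
        visit 6 (parent 5)
          6–5: parent, skip
          visit 7 (parent 6)
            7–6: parent, skip
          6–4: 4 visited and ≠ parent → cycle
Cycle: 4 – 5 – 6 – 4.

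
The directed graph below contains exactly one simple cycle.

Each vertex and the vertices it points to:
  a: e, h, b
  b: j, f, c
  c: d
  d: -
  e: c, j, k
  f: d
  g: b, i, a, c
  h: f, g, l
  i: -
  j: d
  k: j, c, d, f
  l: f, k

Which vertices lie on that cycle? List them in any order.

DFS with gray/black marking from h:
h gray
  f gray
    d gray
    d black
  f black
  g gray
    b gray
      j gray
        j→d: d black — skip
      j black
      b→f: f black — skip
      c gray
        c→d: d black — skip
      c black
    b black
    i gray
    i black
    a gray
      e gray
        e→c: c black — skip
        e→j: j black — skip
        k gray
          k→j: j black — skip
          k→c: c black — skip
          k→d: d black — skip
          k→f: f black — skip
        k black
      e black
      a→h: h is gray → back edge
Back edge closes the cycle h → g → a → h; its vertices are {a, g, h}.

a, g, h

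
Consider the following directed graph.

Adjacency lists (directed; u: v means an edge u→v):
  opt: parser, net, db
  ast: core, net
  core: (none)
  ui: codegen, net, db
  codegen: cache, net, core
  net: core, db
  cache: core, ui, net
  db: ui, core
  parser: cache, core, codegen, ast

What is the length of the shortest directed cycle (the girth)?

2

For each vertex v, BFS finds the shortest path from v back to v.
The shortest such closed walk is db → ui → db, length 2.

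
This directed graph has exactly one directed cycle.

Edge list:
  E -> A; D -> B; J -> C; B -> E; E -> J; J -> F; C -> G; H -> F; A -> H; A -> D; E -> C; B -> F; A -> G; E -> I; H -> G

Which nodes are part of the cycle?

A, B, D, E

DFS with gray/black marking from E:
E gray
  A gray
    H gray
      F gray
      F black
      G gray
      G black
    H black
    A→G: G black — skip
    D gray
      B gray
        B→E: E is gray → back edge
Back edge closes the cycle E → A → D → B → E; its vertices are {A, B, D, E}.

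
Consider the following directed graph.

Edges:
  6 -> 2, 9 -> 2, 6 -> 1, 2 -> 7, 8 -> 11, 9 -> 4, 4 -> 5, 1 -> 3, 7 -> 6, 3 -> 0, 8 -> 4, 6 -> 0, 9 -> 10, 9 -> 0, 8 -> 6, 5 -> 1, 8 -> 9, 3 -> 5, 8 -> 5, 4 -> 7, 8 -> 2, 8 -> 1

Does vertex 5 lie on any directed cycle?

Yes

5 is on a cycle iff 5 can reach itself via ≥1 edge.
5 → 1 → 3 → 5 — yes.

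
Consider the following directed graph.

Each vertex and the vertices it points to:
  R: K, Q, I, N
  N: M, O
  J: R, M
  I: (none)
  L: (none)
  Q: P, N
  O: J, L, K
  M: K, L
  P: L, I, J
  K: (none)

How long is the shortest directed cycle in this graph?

4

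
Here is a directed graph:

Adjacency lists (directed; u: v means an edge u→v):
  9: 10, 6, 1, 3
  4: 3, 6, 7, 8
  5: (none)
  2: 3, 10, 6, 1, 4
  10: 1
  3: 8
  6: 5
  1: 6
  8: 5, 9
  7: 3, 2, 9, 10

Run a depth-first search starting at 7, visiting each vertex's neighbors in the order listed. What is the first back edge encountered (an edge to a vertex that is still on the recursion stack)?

DFS from 7 (visiting each vertex's neighbors in the order listed); mark gray on enter, black on exit:
7 gray
  3 gray
    8 gray
      5 gray
      5 black
      9 gray
        10 gray
          1 gray
            6 gray
              6→5: 5 black — skip
            6 black
          1 black
        10 black
        9→6: 6 black — skip
        9→1: 1 black — skip
        9→3: 3 is gray → back edge
First back edge: 9 → 3.

9->3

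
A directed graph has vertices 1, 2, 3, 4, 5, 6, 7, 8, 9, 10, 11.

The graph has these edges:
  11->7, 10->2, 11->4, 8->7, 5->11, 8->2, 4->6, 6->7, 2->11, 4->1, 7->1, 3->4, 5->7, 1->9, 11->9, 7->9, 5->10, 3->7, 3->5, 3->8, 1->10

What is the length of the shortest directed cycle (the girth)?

5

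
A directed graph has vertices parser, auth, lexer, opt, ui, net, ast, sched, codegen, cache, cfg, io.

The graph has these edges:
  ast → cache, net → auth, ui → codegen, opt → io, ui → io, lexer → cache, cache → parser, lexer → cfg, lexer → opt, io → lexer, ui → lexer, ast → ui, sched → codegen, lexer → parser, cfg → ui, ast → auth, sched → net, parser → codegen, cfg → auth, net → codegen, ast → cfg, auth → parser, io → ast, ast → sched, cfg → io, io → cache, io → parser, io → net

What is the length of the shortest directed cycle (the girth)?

For each vertex v, BFS finds the shortest path from v back to v.
The shortest such closed walk is ast → cfg → io → ast, length 3.

3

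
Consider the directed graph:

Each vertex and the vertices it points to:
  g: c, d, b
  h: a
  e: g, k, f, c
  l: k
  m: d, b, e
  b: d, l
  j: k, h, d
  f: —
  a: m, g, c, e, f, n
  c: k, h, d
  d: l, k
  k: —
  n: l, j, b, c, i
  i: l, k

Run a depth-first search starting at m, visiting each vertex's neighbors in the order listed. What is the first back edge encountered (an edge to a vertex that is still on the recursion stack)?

a→m

DFS from m (visiting each vertex's neighbors in the order listed); mark gray on enter, black on exit:
m gray
  d gray
    l gray
      k gray
      k black
    l black
    d→k: k black — skip
  d black
  b gray
    b→d: d black — skip
    b→l: l black — skip
  b black
  e gray
    g gray
      c gray
        c→k: k black — skip
        h gray
          a gray
            a→m: m is gray → back edge
First back edge: a → m.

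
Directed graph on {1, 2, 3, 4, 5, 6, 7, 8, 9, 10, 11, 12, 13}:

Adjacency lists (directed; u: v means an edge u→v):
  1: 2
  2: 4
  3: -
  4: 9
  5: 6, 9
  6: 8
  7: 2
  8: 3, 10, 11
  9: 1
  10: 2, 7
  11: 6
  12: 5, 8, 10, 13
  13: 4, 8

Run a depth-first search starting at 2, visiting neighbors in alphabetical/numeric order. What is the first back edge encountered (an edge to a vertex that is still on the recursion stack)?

1->2

DFS from 2 (visiting neighbors in alphabetical/numeric order); mark gray on enter, black on exit:
2 gray
  4 gray
    9 gray
      1 gray
        1→2: 2 is gray → back edge
First back edge: 1 → 2.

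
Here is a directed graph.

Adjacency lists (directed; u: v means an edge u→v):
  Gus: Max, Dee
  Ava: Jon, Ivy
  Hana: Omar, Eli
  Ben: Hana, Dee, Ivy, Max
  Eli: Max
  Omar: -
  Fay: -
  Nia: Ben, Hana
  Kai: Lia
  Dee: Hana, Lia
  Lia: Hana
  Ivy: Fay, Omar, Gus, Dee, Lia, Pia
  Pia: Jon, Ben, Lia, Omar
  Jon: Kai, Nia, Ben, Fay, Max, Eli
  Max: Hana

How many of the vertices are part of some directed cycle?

8

A vertex is on a directed cycle iff it belongs to a strongly connected component of size ≥ 2 (or has a self-loop).
The vertices on cycles are {Ben, Eli, Ivy, Jon, Max, Nia, Pia, Hana} — 8 in total.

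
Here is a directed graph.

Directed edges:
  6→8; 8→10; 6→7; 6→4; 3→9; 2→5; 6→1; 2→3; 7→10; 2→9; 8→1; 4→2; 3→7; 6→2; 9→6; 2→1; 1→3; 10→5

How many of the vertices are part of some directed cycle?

7

A vertex is on a directed cycle iff it belongs to a strongly connected component of size ≥ 2 (or has a self-loop).
The vertices on cycles are {1, 2, 3, 4, 6, 8, 9} — 7 in total.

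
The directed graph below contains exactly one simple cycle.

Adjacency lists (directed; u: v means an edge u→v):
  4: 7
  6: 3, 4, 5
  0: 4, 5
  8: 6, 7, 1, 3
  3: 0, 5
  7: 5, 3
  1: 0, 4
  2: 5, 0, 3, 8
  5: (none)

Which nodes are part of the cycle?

DFS with gray/black marking from 3:
3 gray
  0 gray
    4 gray
      7 gray
        5 gray
        5 black
        7→3: 3 is gray → back edge
Back edge closes the cycle 3 → 0 → 4 → 7 → 3; its vertices are {0, 3, 4, 7}.

0, 3, 4, 7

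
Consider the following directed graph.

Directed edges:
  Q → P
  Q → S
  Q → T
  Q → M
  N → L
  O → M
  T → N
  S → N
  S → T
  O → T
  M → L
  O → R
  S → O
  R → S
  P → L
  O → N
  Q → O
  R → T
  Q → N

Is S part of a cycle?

Yes

S is on a cycle iff S can reach itself via ≥1 edge.
S → O → R → S — yes.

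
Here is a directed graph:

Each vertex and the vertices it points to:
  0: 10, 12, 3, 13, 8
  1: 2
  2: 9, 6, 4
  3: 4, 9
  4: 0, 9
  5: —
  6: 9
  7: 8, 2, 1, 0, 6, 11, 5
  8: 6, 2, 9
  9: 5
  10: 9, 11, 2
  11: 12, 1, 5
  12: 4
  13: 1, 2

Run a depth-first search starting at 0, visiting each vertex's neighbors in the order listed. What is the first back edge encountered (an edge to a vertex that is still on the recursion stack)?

4→0

DFS from 0 (visiting each vertex's neighbors in the order listed); mark gray on enter, black on exit:
0 gray
  10 gray
    9 gray
      5 gray
      5 black
    9 black
    11 gray
      12 gray
        4 gray
          4→0: 0 is gray → back edge
First back edge: 4 → 0.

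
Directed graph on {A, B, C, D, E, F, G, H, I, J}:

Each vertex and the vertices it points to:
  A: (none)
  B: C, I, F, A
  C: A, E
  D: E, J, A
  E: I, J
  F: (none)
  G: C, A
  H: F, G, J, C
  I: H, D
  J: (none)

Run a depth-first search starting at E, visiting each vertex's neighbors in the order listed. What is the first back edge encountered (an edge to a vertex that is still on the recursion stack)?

C->E

DFS from E (visiting each vertex's neighbors in the order listed); mark gray on enter, black on exit:
E gray
  I gray
    H gray
      F gray
      F black
      G gray
        C gray
          A gray
          A black
          C→E: E is gray → back edge
First back edge: C → E.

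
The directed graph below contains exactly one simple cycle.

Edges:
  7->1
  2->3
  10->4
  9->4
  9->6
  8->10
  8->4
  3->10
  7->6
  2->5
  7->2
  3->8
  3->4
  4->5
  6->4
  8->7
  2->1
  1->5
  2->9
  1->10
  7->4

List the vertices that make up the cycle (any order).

2, 3, 7, 8

DFS with gray/black marking from 7:
7 gray
  2 gray
    9 gray
      4 gray
        5 gray
        5 black
      4 black
      6 gray
        6→4: 4 black — skip
      6 black
    9 black
    2→5: 5 black — skip
    1 gray
      1→5: 5 black — skip
      10 gray
        10→4: 4 black — skip
      10 black
    1 black
    3 gray
      3→10: 10 black — skip
      8 gray
        8→4: 4 black — skip
        8→10: 10 black — skip
        8→7: 7 is gray → back edge
Back edge closes the cycle 7 → 2 → 3 → 8 → 7; its vertices are {2, 3, 7, 8}.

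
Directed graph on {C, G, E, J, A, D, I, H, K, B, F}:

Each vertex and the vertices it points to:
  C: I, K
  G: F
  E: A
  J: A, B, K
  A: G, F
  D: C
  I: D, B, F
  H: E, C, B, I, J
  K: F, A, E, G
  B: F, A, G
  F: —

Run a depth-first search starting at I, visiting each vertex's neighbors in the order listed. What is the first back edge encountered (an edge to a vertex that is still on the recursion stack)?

C→I

DFS from I (visiting each vertex's neighbors in the order listed); mark gray on enter, black on exit:
I gray
  D gray
    C gray
      C→I: I is gray → back edge
First back edge: C → I.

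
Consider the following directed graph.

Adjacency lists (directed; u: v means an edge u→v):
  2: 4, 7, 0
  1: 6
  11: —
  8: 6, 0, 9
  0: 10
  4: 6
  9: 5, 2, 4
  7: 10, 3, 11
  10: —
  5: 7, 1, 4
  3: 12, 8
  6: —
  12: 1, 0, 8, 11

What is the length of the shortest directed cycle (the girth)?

5

For each vertex v, BFS finds the shortest path from v back to v.
The shortest such closed walk is 3 → 8 → 9 → 2 → 7 → 3, length 5.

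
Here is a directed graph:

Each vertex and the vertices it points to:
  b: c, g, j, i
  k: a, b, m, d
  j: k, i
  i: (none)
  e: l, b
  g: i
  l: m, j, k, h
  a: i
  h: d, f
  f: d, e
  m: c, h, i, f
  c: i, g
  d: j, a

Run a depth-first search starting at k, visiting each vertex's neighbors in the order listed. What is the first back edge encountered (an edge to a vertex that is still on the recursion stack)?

j->k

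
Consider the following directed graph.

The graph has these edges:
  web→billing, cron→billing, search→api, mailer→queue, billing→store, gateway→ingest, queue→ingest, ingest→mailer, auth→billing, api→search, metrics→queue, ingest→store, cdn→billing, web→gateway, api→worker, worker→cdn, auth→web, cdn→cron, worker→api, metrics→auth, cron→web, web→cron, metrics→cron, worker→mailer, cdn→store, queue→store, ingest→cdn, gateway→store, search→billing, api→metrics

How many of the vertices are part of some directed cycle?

10

A vertex is on a directed cycle iff it belongs to a strongly connected component of size ≥ 2 (or has a self-loop).
The vertices on cycles are {api, cdn, web, cron, queue, ingest, mailer, search, worker, gateway} — 10 in total.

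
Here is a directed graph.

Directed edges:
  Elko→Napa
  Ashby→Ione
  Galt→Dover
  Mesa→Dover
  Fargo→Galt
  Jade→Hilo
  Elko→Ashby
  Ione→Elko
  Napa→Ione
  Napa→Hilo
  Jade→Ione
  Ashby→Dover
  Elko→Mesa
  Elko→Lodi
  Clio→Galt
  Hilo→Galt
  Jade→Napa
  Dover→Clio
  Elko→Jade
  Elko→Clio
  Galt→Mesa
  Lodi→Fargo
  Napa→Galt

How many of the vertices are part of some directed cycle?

9

A vertex is on a directed cycle iff it belongs to a strongly connected component of size ≥ 2 (or has a self-loop).
The vertices on cycles are {Clio, Elko, Galt, Ione, Jade, Mesa, Napa, Ashby, Dover} — 9 in total.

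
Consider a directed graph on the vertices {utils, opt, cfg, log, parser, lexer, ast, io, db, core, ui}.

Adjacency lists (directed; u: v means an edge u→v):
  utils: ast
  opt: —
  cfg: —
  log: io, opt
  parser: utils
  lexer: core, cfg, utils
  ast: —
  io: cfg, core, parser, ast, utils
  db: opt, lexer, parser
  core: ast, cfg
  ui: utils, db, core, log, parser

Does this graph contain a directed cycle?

No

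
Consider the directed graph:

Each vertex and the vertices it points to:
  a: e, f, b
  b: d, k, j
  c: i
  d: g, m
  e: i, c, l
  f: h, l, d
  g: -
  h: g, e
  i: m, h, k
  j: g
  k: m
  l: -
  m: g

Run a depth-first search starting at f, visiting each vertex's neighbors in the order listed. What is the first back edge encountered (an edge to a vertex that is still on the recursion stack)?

i->h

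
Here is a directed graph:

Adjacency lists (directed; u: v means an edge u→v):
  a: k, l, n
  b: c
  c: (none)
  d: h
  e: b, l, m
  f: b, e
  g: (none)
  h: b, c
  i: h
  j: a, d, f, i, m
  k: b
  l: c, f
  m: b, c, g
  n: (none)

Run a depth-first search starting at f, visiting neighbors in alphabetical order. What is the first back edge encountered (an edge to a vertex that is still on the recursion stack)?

l→f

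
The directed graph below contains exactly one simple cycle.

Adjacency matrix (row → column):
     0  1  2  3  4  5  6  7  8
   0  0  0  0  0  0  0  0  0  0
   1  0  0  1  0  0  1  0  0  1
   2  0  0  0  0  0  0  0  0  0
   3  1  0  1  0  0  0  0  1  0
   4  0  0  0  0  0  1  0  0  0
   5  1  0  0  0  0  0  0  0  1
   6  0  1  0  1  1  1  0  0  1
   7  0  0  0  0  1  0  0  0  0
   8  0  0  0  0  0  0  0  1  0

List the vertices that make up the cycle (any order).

DFS with gray/black marking from 4:
4 gray
  5 gray
    0 gray
    0 black
    8 gray
      7 gray
        7→4: 4 is gray → back edge
Back edge closes the cycle 4 → 5 → 8 → 7 → 4; its vertices are {4, 5, 7, 8}.

4, 5, 7, 8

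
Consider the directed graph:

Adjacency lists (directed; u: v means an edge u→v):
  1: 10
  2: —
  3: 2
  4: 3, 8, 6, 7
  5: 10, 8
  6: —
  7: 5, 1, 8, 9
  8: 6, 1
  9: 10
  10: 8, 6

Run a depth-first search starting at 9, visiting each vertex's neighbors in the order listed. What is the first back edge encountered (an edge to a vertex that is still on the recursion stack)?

DFS from 9 (visiting each vertex's neighbors in the order listed); mark gray on enter, black on exit:
9 gray
  10 gray
    8 gray
      6 gray
      6 black
      1 gray
        1→10: 10 is gray → back edge
First back edge: 1 → 10.

1→10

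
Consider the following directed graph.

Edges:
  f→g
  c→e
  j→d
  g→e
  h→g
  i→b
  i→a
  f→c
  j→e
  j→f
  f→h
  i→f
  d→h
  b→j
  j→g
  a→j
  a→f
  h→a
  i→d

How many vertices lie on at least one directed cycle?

5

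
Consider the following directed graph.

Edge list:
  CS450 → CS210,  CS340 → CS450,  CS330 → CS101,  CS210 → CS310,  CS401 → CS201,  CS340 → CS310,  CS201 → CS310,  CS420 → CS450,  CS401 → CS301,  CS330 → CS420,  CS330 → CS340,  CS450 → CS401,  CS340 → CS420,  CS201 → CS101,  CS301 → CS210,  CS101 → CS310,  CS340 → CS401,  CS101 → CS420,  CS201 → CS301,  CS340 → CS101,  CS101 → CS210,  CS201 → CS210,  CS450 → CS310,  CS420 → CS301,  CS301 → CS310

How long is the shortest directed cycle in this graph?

For each vertex v, BFS finds the shortest path from v back to v.
The shortest such closed walk is CS450 → CS401 → CS201 → CS101 → CS420 → CS450, length 5.

5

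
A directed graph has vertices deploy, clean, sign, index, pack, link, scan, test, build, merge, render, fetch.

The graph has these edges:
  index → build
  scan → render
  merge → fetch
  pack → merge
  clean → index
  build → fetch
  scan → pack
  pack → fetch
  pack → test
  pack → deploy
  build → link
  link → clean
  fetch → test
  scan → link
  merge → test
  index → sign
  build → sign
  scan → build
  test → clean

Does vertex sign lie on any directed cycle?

sign lies on a cycle iff there is a path from sign back to itself.
Exploring from sign, it never reaches itself; equivalently, its strongly connected component is a singleton.

No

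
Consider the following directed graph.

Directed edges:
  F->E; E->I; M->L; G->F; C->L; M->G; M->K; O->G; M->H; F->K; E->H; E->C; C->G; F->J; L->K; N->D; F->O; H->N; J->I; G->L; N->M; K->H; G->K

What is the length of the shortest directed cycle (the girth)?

3

For each vertex v, BFS finds the shortest path from v back to v.
The shortest such closed walk is F → O → G → F, length 3.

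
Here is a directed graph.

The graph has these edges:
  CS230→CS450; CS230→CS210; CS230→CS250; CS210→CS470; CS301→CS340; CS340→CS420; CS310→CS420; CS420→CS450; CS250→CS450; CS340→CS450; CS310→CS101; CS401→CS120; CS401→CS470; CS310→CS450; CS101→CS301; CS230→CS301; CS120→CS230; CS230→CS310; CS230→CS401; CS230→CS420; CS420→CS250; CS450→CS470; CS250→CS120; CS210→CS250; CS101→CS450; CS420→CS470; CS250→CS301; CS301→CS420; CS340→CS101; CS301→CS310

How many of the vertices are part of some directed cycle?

A vertex is on a directed cycle iff it belongs to a strongly connected component of size ≥ 2 (or has a self-loop).
The vertices on cycles are {CS101, CS120, CS210, CS230, CS250, CS301, CS310, CS340, CS401, CS420} — 10 in total.

10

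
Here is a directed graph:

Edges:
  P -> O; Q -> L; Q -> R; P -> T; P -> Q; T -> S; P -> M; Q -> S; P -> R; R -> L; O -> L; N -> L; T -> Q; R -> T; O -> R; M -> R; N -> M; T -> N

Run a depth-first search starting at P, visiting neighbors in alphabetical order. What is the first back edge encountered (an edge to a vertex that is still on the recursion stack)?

DFS from P (visiting neighbors in alphabetical order); mark gray on enter, black on exit:
P gray
  M gray
    R gray
      L gray
      L black
      T gray
        N gray
          N→L: L black — skip
          N→M: M is gray → back edge
First back edge: N → M.

N->M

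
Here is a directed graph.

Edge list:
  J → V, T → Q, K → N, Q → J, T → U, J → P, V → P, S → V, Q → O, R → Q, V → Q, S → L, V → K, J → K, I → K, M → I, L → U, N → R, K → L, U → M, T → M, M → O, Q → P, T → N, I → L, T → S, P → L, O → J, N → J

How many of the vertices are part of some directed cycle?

12

A vertex is on a directed cycle iff it belongs to a strongly connected component of size ≥ 2 (or has a self-loop).
The vertices on cycles are {I, J, K, L, M, N, O, P, Q, R, U, V} — 12 in total.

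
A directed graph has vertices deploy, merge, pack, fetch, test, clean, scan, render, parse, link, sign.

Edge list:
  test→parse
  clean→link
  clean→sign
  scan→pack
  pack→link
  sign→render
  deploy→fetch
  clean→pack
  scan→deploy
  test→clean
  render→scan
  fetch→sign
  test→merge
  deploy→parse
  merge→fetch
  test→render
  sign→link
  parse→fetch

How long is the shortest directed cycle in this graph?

For each vertex v, BFS finds the shortest path from v back to v.
The shortest such closed walk is render → scan → deploy → fetch → sign → render, length 5.

5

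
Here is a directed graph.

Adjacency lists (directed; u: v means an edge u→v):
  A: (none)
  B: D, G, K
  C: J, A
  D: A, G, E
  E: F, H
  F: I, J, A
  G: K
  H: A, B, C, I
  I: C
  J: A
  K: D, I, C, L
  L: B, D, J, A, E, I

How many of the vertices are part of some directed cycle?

7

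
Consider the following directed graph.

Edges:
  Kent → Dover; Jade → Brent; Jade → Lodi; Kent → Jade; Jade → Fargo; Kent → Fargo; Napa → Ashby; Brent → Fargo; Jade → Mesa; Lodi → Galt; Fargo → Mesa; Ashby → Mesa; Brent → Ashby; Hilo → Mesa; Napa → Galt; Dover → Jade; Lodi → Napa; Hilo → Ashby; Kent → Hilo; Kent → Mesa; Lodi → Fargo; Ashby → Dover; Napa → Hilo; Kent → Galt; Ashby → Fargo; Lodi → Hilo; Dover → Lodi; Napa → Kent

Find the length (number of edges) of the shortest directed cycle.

4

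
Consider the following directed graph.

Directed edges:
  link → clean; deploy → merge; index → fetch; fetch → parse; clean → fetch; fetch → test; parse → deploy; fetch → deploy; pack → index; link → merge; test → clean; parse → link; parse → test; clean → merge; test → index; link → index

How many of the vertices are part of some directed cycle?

A vertex is on a directed cycle iff it belongs to a strongly connected component of size ≥ 2 (or has a self-loop).
The vertices on cycles are {link, test, clean, fetch, index, parse} — 6 in total.

6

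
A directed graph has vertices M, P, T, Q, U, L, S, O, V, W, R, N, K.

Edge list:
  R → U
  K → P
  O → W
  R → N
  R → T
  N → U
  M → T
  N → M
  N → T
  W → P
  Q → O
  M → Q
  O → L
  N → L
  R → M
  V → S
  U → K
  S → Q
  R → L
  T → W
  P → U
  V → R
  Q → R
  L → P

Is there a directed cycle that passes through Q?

Yes

Q is on a cycle iff Q can reach itself via ≥1 edge.
Q → R → M → Q — yes.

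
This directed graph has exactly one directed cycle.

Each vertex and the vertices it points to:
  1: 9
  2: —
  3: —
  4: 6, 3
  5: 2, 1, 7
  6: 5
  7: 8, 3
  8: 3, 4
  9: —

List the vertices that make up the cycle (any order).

4, 5, 6, 7, 8

DFS with gray/black marking from 6:
6 gray
  5 gray
    2 gray
    2 black
    1 gray
      9 gray
      9 black
    1 black
    7 gray
      8 gray
        3 gray
        3 black
        4 gray
          4→6: 6 is gray → back edge
Back edge closes the cycle 6 → 5 → 7 → 8 → 4 → 6; its vertices are {4, 5, 6, 7, 8}.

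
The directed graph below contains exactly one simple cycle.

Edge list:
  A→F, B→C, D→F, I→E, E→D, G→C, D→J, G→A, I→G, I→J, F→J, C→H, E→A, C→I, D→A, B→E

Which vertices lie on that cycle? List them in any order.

C, G, I

DFS with gray/black marking from C:
C gray
  H gray
  H black
  I gray
    G gray
      G→C: C is gray → back edge
Back edge closes the cycle C → I → G → C; its vertices are {C, G, I}.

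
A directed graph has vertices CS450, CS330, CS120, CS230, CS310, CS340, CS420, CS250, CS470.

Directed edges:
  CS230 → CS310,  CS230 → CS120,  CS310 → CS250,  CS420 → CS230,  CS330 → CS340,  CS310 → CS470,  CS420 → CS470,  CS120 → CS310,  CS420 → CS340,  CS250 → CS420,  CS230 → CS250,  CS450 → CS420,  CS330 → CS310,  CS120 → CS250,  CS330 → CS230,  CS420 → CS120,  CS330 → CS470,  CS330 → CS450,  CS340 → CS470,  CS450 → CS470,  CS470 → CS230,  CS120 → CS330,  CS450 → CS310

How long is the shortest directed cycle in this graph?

For each vertex v, BFS finds the shortest path from v back to v.
The shortest such closed walk is CS330 → CS230 → CS120 → CS330, length 3.

3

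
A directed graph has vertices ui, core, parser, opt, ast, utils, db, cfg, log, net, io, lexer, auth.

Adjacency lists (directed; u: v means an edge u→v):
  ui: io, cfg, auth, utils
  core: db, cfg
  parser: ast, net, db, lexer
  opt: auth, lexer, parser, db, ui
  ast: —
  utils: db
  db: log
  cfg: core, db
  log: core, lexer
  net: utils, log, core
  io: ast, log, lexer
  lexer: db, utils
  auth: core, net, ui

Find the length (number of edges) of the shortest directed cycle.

2

For each vertex v, BFS finds the shortest path from v back to v.
The shortest such closed walk is ui → auth → ui, length 2.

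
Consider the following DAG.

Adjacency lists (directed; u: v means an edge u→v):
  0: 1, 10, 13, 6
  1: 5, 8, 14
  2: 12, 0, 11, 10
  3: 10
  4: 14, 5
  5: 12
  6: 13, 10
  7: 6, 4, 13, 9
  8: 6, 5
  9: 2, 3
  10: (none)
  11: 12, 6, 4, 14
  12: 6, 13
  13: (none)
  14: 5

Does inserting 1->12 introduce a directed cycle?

No

Adding 1→12 creates a cycle iff 12 can already reach 1.
Explore from 12: no path reaches 1. The graph stays acyclic.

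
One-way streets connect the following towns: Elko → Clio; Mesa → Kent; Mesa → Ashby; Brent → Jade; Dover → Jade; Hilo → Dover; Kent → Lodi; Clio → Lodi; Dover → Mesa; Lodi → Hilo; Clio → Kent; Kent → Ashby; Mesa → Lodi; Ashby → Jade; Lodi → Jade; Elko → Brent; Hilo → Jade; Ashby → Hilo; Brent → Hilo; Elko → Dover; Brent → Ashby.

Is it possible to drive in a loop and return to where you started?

DFS with white/gray/black marking, starting from Clio:
Clio gray
  Kent gray
    Ashby gray
      Hilo gray
        Jade gray
        Jade black
        Dover gray
          Mesa gray
            Lodi gray
              Lodi→Hilo: Hilo is gray → back edge
Back edge found, so a cycle exists: Hilo → Dover → Mesa → Lodi → Hilo.

Yes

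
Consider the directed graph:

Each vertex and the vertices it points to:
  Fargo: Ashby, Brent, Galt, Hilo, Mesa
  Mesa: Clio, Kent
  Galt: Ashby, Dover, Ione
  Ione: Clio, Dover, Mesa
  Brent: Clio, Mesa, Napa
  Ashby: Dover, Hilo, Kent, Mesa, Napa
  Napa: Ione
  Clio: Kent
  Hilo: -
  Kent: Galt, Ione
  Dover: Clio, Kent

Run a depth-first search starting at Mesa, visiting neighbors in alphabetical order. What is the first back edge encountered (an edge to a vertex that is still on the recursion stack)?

DFS from Mesa (visiting neighbors in alphabetical order); mark gray on enter, black on exit:
Mesa gray
  Clio gray
    Kent gray
      Galt gray
        Ashby gray
          Dover gray
            Dover→Clio: Clio is gray → back edge
First back edge: Dover → Clio.

Dover->Clio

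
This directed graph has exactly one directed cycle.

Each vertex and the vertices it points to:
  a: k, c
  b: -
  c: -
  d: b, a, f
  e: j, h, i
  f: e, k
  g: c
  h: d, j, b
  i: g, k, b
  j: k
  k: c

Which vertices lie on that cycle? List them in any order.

d, e, f, h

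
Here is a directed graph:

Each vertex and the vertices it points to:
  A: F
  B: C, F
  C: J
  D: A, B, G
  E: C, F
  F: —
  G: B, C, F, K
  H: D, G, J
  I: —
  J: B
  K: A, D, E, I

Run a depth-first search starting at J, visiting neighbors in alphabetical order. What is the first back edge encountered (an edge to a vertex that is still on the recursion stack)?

C→J

DFS from J (visiting neighbors in alphabetical order); mark gray on enter, black on exit:
J gray
  B gray
    C gray
      C→J: J is gray → back edge
First back edge: C → J.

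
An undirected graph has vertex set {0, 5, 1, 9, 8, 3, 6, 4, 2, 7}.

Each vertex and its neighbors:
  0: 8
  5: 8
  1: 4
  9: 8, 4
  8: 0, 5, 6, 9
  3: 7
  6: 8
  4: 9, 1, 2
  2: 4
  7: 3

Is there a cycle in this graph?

No

DFS, tracking each vertex's parent; an edge to a visited non-parent vertex closes a cycle.
Start from 0:
visit 0 (parent –)
  visit 8 (parent 0)
    8–0: parent, skip
    visit 5 (parent 8)
      5–8: parent, skip
    visit 6 (parent 8)
      6–8: parent, skip
    visit 9 (parent 8)
      9–8: parent, skip
      visit 4 (parent 9)
        4–9: parent, skip
        visit 1 (parent 4)
          1–4: parent, skip
        visit 2 (parent 4)
          2–4: parent, skip
visit 3 (parent –)
  visit 7 (parent 3)
    7–3: parent, skip
No non-parent visited neighbor found — the graph is a forest.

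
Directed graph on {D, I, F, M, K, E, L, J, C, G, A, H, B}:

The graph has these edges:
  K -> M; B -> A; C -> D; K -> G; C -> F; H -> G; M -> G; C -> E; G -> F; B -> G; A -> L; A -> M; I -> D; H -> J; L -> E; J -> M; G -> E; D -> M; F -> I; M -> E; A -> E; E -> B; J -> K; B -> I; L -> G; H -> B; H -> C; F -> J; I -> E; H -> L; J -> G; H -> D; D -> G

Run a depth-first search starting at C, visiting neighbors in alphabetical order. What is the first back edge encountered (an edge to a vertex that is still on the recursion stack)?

DFS from C (visiting neighbors in alphabetical order); mark gray on enter, black on exit:
C gray
  D gray
    G gray
      E gray
        B gray
          A gray
            A→E: E is gray → back edge
First back edge: A → E.

A→E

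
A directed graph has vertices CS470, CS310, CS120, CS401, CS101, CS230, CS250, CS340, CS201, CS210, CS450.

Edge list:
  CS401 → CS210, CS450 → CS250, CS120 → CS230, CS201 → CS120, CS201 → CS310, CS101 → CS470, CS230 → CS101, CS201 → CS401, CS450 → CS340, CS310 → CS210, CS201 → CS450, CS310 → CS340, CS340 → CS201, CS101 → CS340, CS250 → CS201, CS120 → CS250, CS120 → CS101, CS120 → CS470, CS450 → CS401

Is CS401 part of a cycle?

CS401 lies on a cycle iff there is a path from CS401 back to itself.
Exploring from CS401, it never reaches itself; equivalently, its strongly connected component is a singleton.

No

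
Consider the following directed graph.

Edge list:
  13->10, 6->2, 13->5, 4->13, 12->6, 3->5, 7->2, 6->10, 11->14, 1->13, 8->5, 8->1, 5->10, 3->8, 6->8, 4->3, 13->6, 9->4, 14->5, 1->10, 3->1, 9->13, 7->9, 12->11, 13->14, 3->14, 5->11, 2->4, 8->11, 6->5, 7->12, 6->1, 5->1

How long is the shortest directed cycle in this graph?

For each vertex v, BFS finds the shortest path from v back to v.
The shortest such closed walk is 13 → 5 → 1 → 13, length 3.

3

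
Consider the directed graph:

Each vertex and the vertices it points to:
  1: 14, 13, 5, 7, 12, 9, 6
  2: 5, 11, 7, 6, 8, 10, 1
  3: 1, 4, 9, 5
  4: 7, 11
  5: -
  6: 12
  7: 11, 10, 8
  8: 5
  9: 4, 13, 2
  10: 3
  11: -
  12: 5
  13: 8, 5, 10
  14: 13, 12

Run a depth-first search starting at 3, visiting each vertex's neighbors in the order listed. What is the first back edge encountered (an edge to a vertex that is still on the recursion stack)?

10->3

DFS from 3 (visiting each vertex's neighbors in the order listed); mark gray on enter, black on exit:
3 gray
  1 gray
    14 gray
      13 gray
        8 gray
          5 gray
          5 black
        8 black
        13→5: 5 black — skip
        10 gray
          10→3: 3 is gray → back edge
First back edge: 10 → 3.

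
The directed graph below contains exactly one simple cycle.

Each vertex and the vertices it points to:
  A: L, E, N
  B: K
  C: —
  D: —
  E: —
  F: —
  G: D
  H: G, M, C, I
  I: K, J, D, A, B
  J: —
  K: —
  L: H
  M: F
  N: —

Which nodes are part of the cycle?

A, H, I, L

DFS with gray/black marking from H:
H gray
  G gray
    D gray
    D black
  G black
  M gray
    F gray
    F black
  M black
  C gray
  C black
  I gray
    K gray
    K black
    J gray
    J black
    I→D: D black — skip
    A gray
      L gray
        L→H: H is gray → back edge
Back edge closes the cycle H → I → A → L → H; its vertices are {A, H, I, L}.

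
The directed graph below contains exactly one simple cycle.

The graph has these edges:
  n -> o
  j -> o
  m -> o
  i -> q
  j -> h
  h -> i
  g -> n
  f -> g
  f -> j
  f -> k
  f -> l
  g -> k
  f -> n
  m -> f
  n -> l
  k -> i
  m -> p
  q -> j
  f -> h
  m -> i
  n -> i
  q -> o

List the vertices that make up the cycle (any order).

DFS with gray/black marking from j:
j gray
  h gray
    i gray
      q gray
        o gray
        o black
        q→j: j is gray → back edge
Back edge closes the cycle j → h → i → q → j; its vertices are {h, i, j, q}.

h, i, j, q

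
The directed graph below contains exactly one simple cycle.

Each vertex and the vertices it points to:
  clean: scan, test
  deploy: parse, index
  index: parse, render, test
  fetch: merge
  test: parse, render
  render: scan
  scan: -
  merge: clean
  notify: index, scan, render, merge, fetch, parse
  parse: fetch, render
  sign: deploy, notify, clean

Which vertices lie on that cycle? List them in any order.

DFS with gray/black marking from clean:
clean gray
  scan gray
  scan black
  test gray
    parse gray
      fetch gray
        merge gray
          merge→clean: clean is gray → back edge
Back edge closes the cycle clean → test → parse → fetch → merge → clean; its vertices are {test, clean, fetch, merge, parse}.

test, clean, fetch, merge, parse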